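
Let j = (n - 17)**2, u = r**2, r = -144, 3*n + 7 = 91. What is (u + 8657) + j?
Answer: 29514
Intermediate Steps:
n = 28 (n = -7/3 + (1/3)*91 = -7/3 + 91/3 = 28)
u = 20736 (u = (-144)**2 = 20736)
j = 121 (j = (28 - 17)**2 = 11**2 = 121)
(u + 8657) + j = (20736 + 8657) + 121 = 29393 + 121 = 29514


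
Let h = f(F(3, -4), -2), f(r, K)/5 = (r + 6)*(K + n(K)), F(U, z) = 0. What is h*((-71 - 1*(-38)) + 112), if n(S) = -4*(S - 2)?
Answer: 33180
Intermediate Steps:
n(S) = 8 - 4*S (n(S) = -4*(-2 + S) = 8 - 4*S)
f(r, K) = 5*(6 + r)*(8 - 3*K) (f(r, K) = 5*((r + 6)*(K + (8 - 4*K))) = 5*((6 + r)*(8 - 3*K)) = 5*(6 + r)*(8 - 3*K))
h = 420 (h = 240 - 90*(-2) + 40*0 - 15*(-2)*0 = 240 + 180 + 0 + 0 = 420)
h*((-71 - 1*(-38)) + 112) = 420*((-71 - 1*(-38)) + 112) = 420*((-71 + 38) + 112) = 420*(-33 + 112) = 420*79 = 33180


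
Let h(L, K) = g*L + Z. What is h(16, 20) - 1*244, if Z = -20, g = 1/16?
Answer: -263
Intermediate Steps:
g = 1/16 ≈ 0.062500
h(L, K) = -20 + L/16 (h(L, K) = L/16 - 20 = -20 + L/16)
h(16, 20) - 1*244 = (-20 + (1/16)*16) - 1*244 = (-20 + 1) - 244 = -19 - 244 = -263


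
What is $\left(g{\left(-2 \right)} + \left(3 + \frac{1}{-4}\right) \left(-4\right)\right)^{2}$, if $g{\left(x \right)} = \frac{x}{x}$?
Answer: $100$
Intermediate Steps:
$g{\left(x \right)} = 1$
$\left(g{\left(-2 \right)} + \left(3 + \frac{1}{-4}\right) \left(-4\right)\right)^{2} = \left(1 + \left(3 + \frac{1}{-4}\right) \left(-4\right)\right)^{2} = \left(1 + \left(3 - \frac{1}{4}\right) \left(-4\right)\right)^{2} = \left(1 + \frac{11}{4} \left(-4\right)\right)^{2} = \left(1 - 11\right)^{2} = \left(-10\right)^{2} = 100$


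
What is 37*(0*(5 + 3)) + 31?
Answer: 31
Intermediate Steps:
37*(0*(5 + 3)) + 31 = 37*(0*8) + 31 = 37*0 + 31 = 0 + 31 = 31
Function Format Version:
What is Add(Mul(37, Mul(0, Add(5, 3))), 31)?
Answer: 31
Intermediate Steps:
Add(Mul(37, Mul(0, Add(5, 3))), 31) = Add(Mul(37, Mul(0, 8)), 31) = Add(Mul(37, 0), 31) = Add(0, 31) = 31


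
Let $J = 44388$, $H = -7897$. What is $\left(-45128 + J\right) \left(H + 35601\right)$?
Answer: $-20500960$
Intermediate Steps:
$\left(-45128 + J\right) \left(H + 35601\right) = \left(-45128 + 44388\right) \left(-7897 + 35601\right) = \left(-740\right) 27704 = -20500960$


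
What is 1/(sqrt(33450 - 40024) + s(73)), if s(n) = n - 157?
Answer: -42/6815 - I*sqrt(6574)/13630 ≈ -0.0061629 - 0.0059487*I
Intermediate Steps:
s(n) = -157 + n
1/(sqrt(33450 - 40024) + s(73)) = 1/(sqrt(33450 - 40024) + (-157 + 73)) = 1/(sqrt(-6574) - 84) = 1/(I*sqrt(6574) - 84) = 1/(-84 + I*sqrt(6574))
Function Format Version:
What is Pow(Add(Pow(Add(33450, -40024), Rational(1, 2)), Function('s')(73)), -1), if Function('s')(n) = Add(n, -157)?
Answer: Add(Rational(-42, 6815), Mul(Rational(-1, 13630), I, Pow(6574, Rational(1, 2)))) ≈ Add(-0.0061629, Mul(-0.0059487, I))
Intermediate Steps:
Function('s')(n) = Add(-157, n)
Pow(Add(Pow(Add(33450, -40024), Rational(1, 2)), Function('s')(73)), -1) = Pow(Add(Pow(Add(33450, -40024), Rational(1, 2)), Add(-157, 73)), -1) = Pow(Add(Pow(-6574, Rational(1, 2)), -84), -1) = Pow(Add(Mul(I, Pow(6574, Rational(1, 2))), -84), -1) = Pow(Add(-84, Mul(I, Pow(6574, Rational(1, 2)))), -1)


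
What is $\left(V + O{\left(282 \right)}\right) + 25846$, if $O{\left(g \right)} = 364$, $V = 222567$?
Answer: $248777$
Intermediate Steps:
$\left(V + O{\left(282 \right)}\right) + 25846 = \left(222567 + 364\right) + 25846 = 222931 + 25846 = 248777$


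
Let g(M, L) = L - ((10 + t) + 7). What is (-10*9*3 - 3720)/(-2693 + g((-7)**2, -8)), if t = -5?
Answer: 3990/2713 ≈ 1.4707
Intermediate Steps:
g(M, L) = -12 + L (g(M, L) = L - ((10 - 5) + 7) = L - (5 + 7) = L - 1*12 = L - 12 = -12 + L)
(-10*9*3 - 3720)/(-2693 + g((-7)**2, -8)) = (-10*9*3 - 3720)/(-2693 + (-12 - 8)) = (-90*3 - 3720)/(-2693 - 20) = (-270 - 3720)/(-2713) = -3990*(-1/2713) = 3990/2713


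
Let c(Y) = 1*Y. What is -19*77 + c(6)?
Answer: -1457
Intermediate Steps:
c(Y) = Y
-19*77 + c(6) = -19*77 + 6 = -1463 + 6 = -1457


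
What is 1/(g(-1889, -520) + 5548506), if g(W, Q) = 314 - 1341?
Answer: 1/5547479 ≈ 1.8026e-7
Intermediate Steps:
g(W, Q) = -1027
1/(g(-1889, -520) + 5548506) = 1/(-1027 + 5548506) = 1/5547479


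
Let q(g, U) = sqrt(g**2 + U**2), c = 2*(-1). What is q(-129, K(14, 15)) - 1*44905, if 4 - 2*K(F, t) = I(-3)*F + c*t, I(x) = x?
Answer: -44905 + sqrt(18085) ≈ -44771.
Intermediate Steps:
c = -2
K(F, t) = 2 + t + 3*F/2 (K(F, t) = 2 - (-3*F - 2*t)/2 = 2 + (t + 3*F/2) = 2 + t + 3*F/2)
q(g, U) = sqrt(U**2 + g**2)
q(-129, K(14, 15)) - 1*44905 = sqrt((2 + 15 + (3/2)*14)**2 + (-129)**2) - 1*44905 = sqrt((2 + 15 + 21)**2 + 16641) - 44905 = sqrt(38**2 + 16641) - 44905 = sqrt(1444 + 16641) - 44905 = sqrt(18085) - 44905 = -44905 + sqrt(18085)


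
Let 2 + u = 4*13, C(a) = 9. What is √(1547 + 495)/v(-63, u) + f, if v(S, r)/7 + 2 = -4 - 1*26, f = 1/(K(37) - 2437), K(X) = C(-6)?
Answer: -1/2428 - √2042/224 ≈ -0.20215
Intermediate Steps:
K(X) = 9
f = -1/2428 (f = 1/(9 - 2437) = 1/(-2428) = -1/2428 ≈ -0.00041186)
u = 50 (u = -2 + 4*13 = -2 + 52 = 50)
v(S, r) = -224 (v(S, r) = -14 + 7*(-4 - 1*26) = -14 + 7*(-4 - 26) = -14 + 7*(-30) = -14 - 210 = -224)
√(1547 + 495)/v(-63, u) + f = √(1547 + 495)/(-224) - 1/2428 = √2042*(-1/224) - 1/2428 = -√2042/224 - 1/2428 = -1/2428 - √2042/224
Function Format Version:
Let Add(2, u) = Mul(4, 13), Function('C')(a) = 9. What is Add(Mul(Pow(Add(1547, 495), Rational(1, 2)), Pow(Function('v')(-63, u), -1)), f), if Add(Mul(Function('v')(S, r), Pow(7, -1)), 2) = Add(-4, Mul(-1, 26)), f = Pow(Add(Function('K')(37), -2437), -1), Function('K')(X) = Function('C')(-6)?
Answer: Add(Rational(-1, 2428), Mul(Rational(-1, 224), Pow(2042, Rational(1, 2)))) ≈ -0.20215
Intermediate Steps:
Function('K')(X) = 9
f = Rational(-1, 2428) (f = Pow(Add(9, -2437), -1) = Pow(-2428, -1) = Rational(-1, 2428) ≈ -0.00041186)
u = 50 (u = Add(-2, Mul(4, 13)) = Add(-2, 52) = 50)
Function('v')(S, r) = -224 (Function('v')(S, r) = Add(-14, Mul(7, Add(-4, Mul(-1, 26)))) = Add(-14, Mul(7, Add(-4, -26))) = Add(-14, Mul(7, -30)) = Add(-14, -210) = -224)
Add(Mul(Pow(Add(1547, 495), Rational(1, 2)), Pow(Function('v')(-63, u), -1)), f) = Add(Mul(Pow(Add(1547, 495), Rational(1, 2)), Pow(-224, -1)), Rational(-1, 2428)) = Add(Mul(Pow(2042, Rational(1, 2)), Rational(-1, 224)), Rational(-1, 2428)) = Add(Mul(Rational(-1, 224), Pow(2042, Rational(1, 2))), Rational(-1, 2428)) = Add(Rational(-1, 2428), Mul(Rational(-1, 224), Pow(2042, Rational(1, 2))))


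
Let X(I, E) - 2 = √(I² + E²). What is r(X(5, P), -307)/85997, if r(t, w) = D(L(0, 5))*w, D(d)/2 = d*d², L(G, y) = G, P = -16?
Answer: 0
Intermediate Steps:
X(I, E) = 2 + √(E² + I²) (X(I, E) = 2 + √(I² + E²) = 2 + √(E² + I²))
D(d) = 2*d³ (D(d) = 2*(d*d²) = 2*d³)
r(t, w) = 0 (r(t, w) = (2*0³)*w = (2*0)*w = 0*w = 0)
r(X(5, P), -307)/85997 = 0/85997 = 0*(1/85997) = 0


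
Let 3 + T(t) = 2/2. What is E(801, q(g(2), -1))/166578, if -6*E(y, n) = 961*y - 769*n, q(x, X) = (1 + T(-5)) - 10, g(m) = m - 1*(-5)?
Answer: -194555/249867 ≈ -0.77863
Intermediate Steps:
g(m) = 5 + m (g(m) = m + 5 = 5 + m)
T(t) = -2 (T(t) = -3 + 2/2 = -3 + 2*(½) = -3 + 1 = -2)
q(x, X) = -11 (q(x, X) = (1 - 2) - 10 = -1 - 10 = -11)
E(y, n) = -961*y/6 + 769*n/6 (E(y, n) = -(961*y - 769*n)/6 = -(-769*n + 961*y)/6 = -961*y/6 + 769*n/6)
E(801, q(g(2), -1))/166578 = (-961/6*801 + (769/6)*(-11))/166578 = (-256587/2 - 8459/6)*(1/166578) = -389110/3*1/166578 = -194555/249867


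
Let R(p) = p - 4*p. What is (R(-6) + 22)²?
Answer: 1600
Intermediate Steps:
R(p) = -3*p
(R(-6) + 22)² = (-3*(-6) + 22)² = (18 + 22)² = 40² = 1600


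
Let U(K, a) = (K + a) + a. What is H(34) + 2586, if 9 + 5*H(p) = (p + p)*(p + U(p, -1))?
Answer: 17409/5 ≈ 3481.8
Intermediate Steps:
U(K, a) = K + 2*a
H(p) = -9/5 + 2*p*(-2 + 2*p)/5 (H(p) = -9/5 + ((p + p)*(p + (p + 2*(-1))))/5 = -9/5 + ((2*p)*(p + (p - 2)))/5 = -9/5 + ((2*p)*(p + (-2 + p)))/5 = -9/5 + ((2*p)*(-2 + 2*p))/5 = -9/5 + (2*p*(-2 + 2*p))/5 = -9/5 + 2*p*(-2 + 2*p)/5)
H(34) + 2586 = (-9/5 - ⅘*34 + (⅘)*34²) + 2586 = (-9/5 - 136/5 + (⅘)*1156) + 2586 = (-9/5 - 136/5 + 4624/5) + 2586 = 4479/5 + 2586 = 17409/5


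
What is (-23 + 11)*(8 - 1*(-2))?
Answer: -120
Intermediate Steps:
(-23 + 11)*(8 - 1*(-2)) = -12*(8 + 2) = -12*10 = -120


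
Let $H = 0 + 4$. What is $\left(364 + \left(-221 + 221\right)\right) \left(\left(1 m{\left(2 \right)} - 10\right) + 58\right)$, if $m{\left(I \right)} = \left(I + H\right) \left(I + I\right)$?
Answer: $26208$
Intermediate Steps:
$H = 4$
$m{\left(I \right)} = 2 I \left(4 + I\right)$ ($m{\left(I \right)} = \left(I + 4\right) \left(I + I\right) = \left(4 + I\right) 2 I = 2 I \left(4 + I\right)$)
$\left(364 + \left(-221 + 221\right)\right) \left(\left(1 m{\left(2 \right)} - 10\right) + 58\right) = \left(364 + \left(-221 + 221\right)\right) \left(\left(1 \cdot 2 \cdot 2 \left(4 + 2\right) - 10\right) + 58\right) = \left(364 + 0\right) \left(\left(1 \cdot 2 \cdot 2 \cdot 6 - 10\right) + 58\right) = 364 \left(\left(1 \cdot 24 - 10\right) + 58\right) = 364 \left(\left(24 - 10\right) + 58\right) = 364 \left(14 + 58\right) = 364 \cdot 72 = 26208$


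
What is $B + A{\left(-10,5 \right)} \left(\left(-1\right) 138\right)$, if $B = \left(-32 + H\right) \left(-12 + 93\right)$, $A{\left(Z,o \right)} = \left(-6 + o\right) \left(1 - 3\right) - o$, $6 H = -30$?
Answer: $-2583$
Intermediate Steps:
$H = -5$ ($H = \frac{1}{6} \left(-30\right) = -5$)
$A{\left(Z,o \right)} = 12 - 3 o$ ($A{\left(Z,o \right)} = \left(-6 + o\right) \left(-2\right) - o = \left(12 - 2 o\right) - o = 12 - 3 o$)
$B = -2997$ ($B = \left(-32 - 5\right) \left(-12 + 93\right) = \left(-37\right) 81 = -2997$)
$B + A{\left(-10,5 \right)} \left(\left(-1\right) 138\right) = -2997 + \left(12 - 15\right) \left(\left(-1\right) 138\right) = -2997 + \left(12 - 15\right) \left(-138\right) = -2997 - -414 = -2997 + 414 = -2583$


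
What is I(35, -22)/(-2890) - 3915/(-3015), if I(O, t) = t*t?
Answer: 109501/96815 ≈ 1.1310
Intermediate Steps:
I(O, t) = t²
I(35, -22)/(-2890) - 3915/(-3015) = (-22)²/(-2890) - 3915/(-3015) = 484*(-1/2890) - 3915*(-1/3015) = -242/1445 + 87/67 = 109501/96815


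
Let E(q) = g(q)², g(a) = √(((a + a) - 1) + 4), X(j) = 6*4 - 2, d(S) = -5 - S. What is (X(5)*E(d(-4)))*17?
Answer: 374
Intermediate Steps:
X(j) = 22 (X(j) = 24 - 2 = 22)
g(a) = √(3 + 2*a) (g(a) = √((2*a - 1) + 4) = √((-1 + 2*a) + 4) = √(3 + 2*a))
E(q) = 3 + 2*q (E(q) = (√(3 + 2*q))² = 3 + 2*q)
(X(5)*E(d(-4)))*17 = (22*(3 + 2*(-5 - 1*(-4))))*17 = (22*(3 + 2*(-5 + 4)))*17 = (22*(3 + 2*(-1)))*17 = (22*(3 - 2))*17 = (22*1)*17 = 22*17 = 374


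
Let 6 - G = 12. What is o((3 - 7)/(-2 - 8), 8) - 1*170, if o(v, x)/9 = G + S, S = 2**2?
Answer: -188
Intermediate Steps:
G = -6 (G = 6 - 1*12 = 6 - 12 = -6)
S = 4
o(v, x) = -18 (o(v, x) = 9*(-6 + 4) = 9*(-2) = -18)
o((3 - 7)/(-2 - 8), 8) - 1*170 = -18 - 1*170 = -18 - 170 = -188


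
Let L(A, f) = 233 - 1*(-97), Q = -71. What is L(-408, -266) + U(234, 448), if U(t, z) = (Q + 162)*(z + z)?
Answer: 81866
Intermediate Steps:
L(A, f) = 330 (L(A, f) = 233 + 97 = 330)
U(t, z) = 182*z (U(t, z) = (-71 + 162)*(z + z) = 91*(2*z) = 182*z)
L(-408, -266) + U(234, 448) = 330 + 182*448 = 330 + 81536 = 81866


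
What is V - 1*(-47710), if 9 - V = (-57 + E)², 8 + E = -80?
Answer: 26694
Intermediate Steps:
E = -88 (E = -8 - 80 = -88)
V = -21016 (V = 9 - (-57 - 88)² = 9 - 1*(-145)² = 9 - 1*21025 = 9 - 21025 = -21016)
V - 1*(-47710) = -21016 - 1*(-47710) = -21016 + 47710 = 26694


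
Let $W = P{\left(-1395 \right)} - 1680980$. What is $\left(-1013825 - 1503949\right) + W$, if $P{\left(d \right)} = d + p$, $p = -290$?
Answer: $-4200439$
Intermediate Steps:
$P{\left(d \right)} = -290 + d$ ($P{\left(d \right)} = d - 290 = -290 + d$)
$W = -1682665$ ($W = \left(-290 - 1395\right) - 1680980 = -1685 - 1680980 = -1682665$)
$\left(-1013825 - 1503949\right) + W = \left(-1013825 - 1503949\right) - 1682665 = -2517774 - 1682665 = -4200439$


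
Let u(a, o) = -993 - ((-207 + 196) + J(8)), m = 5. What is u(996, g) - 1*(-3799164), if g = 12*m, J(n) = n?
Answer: 3798174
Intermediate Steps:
g = 60 (g = 12*5 = 60)
u(a, o) = -990 (u(a, o) = -993 - ((-207 + 196) + 8) = -993 - (-11 + 8) = -993 - 1*(-3) = -993 + 3 = -990)
u(996, g) - 1*(-3799164) = -990 - 1*(-3799164) = -990 + 3799164 = 3798174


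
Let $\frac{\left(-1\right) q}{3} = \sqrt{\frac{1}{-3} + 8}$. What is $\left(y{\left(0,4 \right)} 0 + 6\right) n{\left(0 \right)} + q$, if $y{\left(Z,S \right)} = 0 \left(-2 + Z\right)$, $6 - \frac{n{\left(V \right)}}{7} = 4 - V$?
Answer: $84 - \sqrt{69} \approx 75.693$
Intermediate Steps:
$n{\left(V \right)} = 14 + 7 V$ ($n{\left(V \right)} = 42 - 7 \left(4 - V\right) = 42 + \left(-28 + 7 V\right) = 14 + 7 V$)
$y{\left(Z,S \right)} = 0$
$q = - \sqrt{69}$ ($q = - 3 \sqrt{\frac{1}{-3} + 8} = - 3 \sqrt{- \frac{1}{3} + 8} = - 3 \sqrt{\frac{23}{3}} = - 3 \frac{\sqrt{69}}{3} = - \sqrt{69} \approx -8.3066$)
$\left(y{\left(0,4 \right)} 0 + 6\right) n{\left(0 \right)} + q = \left(0 \cdot 0 + 6\right) \left(14 + 7 \cdot 0\right) - \sqrt{69} = \left(0 + 6\right) \left(14 + 0\right) - \sqrt{69} = 6 \cdot 14 - \sqrt{69} = 84 - \sqrt{69}$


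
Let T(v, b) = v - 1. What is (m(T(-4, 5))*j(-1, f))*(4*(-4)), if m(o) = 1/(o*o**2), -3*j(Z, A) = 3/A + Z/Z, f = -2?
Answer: 8/375 ≈ 0.021333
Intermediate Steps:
j(Z, A) = -1/3 - 1/A (j(Z, A) = -(3/A + Z/Z)/3 = -(3/A + 1)/3 = -(1 + 3/A)/3 = -1/3 - 1/A)
T(v, b) = -1 + v
m(o) = o**(-3) (m(o) = 1/(o**3) = o**(-3))
(m(T(-4, 5))*j(-1, f))*(4*(-4)) = (((1/3)*(-3 - 1*(-2))/(-2))/(-1 - 4)**3)*(4*(-4)) = (((1/3)*(-1/2)*(-3 + 2))/(-5)**3)*(-16) = -(-1)*(-1)/(375*2)*(-16) = -1/125*1/6*(-16) = -1/750*(-16) = 8/375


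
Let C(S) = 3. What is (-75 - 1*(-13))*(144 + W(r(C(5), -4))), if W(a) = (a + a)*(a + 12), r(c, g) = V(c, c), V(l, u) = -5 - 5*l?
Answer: -28768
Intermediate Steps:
r(c, g) = -5 - 5*c
W(a) = 2*a*(12 + a) (W(a) = (2*a)*(12 + a) = 2*a*(12 + a))
(-75 - 1*(-13))*(144 + W(r(C(5), -4))) = (-75 - 1*(-13))*(144 + 2*(-5 - 5*3)*(12 + (-5 - 5*3))) = (-75 + 13)*(144 + 2*(-5 - 15)*(12 + (-5 - 15))) = -62*(144 + 2*(-20)*(12 - 20)) = -62*(144 + 2*(-20)*(-8)) = -62*(144 + 320) = -62*464 = -28768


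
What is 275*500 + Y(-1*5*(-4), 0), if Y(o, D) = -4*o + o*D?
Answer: 137420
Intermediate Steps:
Y(o, D) = -4*o + D*o
275*500 + Y(-1*5*(-4), 0) = 275*500 + (-1*5*(-4))*(-4 + 0) = 137500 - 5*(-4)*(-4) = 137500 + 20*(-4) = 137500 - 80 = 137420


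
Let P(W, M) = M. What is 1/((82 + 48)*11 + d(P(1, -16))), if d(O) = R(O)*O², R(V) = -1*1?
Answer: 1/1174 ≈ 0.00085179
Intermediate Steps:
R(V) = -1
d(O) = -O²
1/((82 + 48)*11 + d(P(1, -16))) = 1/((82 + 48)*11 - 1*(-16)²) = 1/(130*11 - 1*256) = 1/(1430 - 256) = 1/1174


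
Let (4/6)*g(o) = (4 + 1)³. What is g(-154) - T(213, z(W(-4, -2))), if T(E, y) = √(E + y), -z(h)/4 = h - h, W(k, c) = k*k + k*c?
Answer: 375/2 - √213 ≈ 172.91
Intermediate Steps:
W(k, c) = k² + c*k
z(h) = 0 (z(h) = -4*(h - h) = -4*0 = 0)
g(o) = 375/2 (g(o) = 3*(4 + 1)³/2 = (3/2)*5³ = (3/2)*125 = 375/2)
g(-154) - T(213, z(W(-4, -2))) = 375/2 - √(213 + 0) = 375/2 - √213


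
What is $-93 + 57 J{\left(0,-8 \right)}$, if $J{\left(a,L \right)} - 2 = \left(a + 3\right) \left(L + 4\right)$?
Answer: $-663$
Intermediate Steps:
$J{\left(a,L \right)} = 2 + \left(3 + a\right) \left(4 + L\right)$ ($J{\left(a,L \right)} = 2 + \left(a + 3\right) \left(L + 4\right) = 2 + \left(3 + a\right) \left(4 + L\right)$)
$-93 + 57 J{\left(0,-8 \right)} = -93 + 57 \left(14 + 3 \left(-8\right) + 4 \cdot 0 - 0\right) = -93 + 57 \left(14 - 24 + 0 + 0\right) = -93 + 57 \left(-10\right) = -93 - 570 = -663$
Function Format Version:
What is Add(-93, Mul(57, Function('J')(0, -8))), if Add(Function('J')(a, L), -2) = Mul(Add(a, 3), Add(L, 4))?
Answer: -663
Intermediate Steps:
Function('J')(a, L) = Add(2, Mul(Add(3, a), Add(4, L))) (Function('J')(a, L) = Add(2, Mul(Add(a, 3), Add(L, 4))) = Add(2, Mul(Add(3, a), Add(4, L))))
Add(-93, Mul(57, Function('J')(0, -8))) = Add(-93, Mul(57, Add(14, Mul(3, -8), Mul(4, 0), Mul(-8, 0)))) = Add(-93, Mul(57, Add(14, -24, 0, 0))) = Add(-93, Mul(57, -10)) = Add(-93, -570) = -663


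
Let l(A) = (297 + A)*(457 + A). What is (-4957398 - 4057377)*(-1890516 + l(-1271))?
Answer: 9895338222000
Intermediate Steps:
(-4957398 - 4057377)*(-1890516 + l(-1271)) = (-4957398 - 4057377)*(-1890516 + (135729 + (-1271)² + 754*(-1271))) = -9014775*(-1890516 + (135729 + 1615441 - 958334)) = -9014775*(-1890516 + 792836) = -9014775*(-1097680) = 9895338222000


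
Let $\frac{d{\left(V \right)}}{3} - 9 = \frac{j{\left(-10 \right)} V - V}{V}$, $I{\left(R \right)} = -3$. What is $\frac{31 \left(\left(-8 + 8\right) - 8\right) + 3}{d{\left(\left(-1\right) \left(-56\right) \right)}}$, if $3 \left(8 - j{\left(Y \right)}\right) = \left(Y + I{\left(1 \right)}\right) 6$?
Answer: $- \frac{35}{18} \approx -1.9444$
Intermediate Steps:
$j{\left(Y \right)} = 14 - 2 Y$ ($j{\left(Y \right)} = 8 - \frac{\left(Y - 3\right) 6}{3} = 8 - \frac{\left(-3 + Y\right) 6}{3} = 8 - \frac{-18 + 6 Y}{3} = 8 - \left(-6 + 2 Y\right) = 14 - 2 Y$)
$d{\left(V \right)} = 126$ ($d{\left(V \right)} = 27 + 3 \frac{\left(14 - -20\right) V - V}{V} = 27 + 3 \frac{\left(14 + 20\right) V - V}{V} = 27 + 3 \frac{34 V - V}{V} = 27 + 3 \frac{33 V}{V} = 27 + 3 \cdot 33 = 27 + 99 = 126$)
$\frac{31 \left(\left(-8 + 8\right) - 8\right) + 3}{d{\left(\left(-1\right) \left(-56\right) \right)}} = \frac{31 \left(\left(-8 + 8\right) - 8\right) + 3}{126} = \left(31 \left(0 - 8\right) + 3\right) \frac{1}{126} = \left(31 \left(-8\right) + 3\right) \frac{1}{126} = \left(-248 + 3\right) \frac{1}{126} = \left(-245\right) \frac{1}{126} = - \frac{35}{18}$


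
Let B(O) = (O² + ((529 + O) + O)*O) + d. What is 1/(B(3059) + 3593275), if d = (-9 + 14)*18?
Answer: 1/33284019 ≈ 3.0044e-8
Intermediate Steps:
d = 90 (d = 5*18 = 90)
B(O) = 90 + O² + O*(529 + 2*O) (B(O) = (O² + ((529 + O) + O)*O) + 90 = (O² + (529 + 2*O)*O) + 90 = (O² + O*(529 + 2*O)) + 90 = 90 + O² + O*(529 + 2*O))
1/(B(3059) + 3593275) = 1/((90 + 3*3059² + 529*3059) + 3593275) = 1/((90 + 3*9357481 + 1618211) + 3593275) = 1/((90 + 28072443 + 1618211) + 3593275) = 1/(29690744 + 3593275) = 1/33284019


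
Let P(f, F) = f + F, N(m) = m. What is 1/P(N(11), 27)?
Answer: 1/38 ≈ 0.026316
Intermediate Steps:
P(f, F) = F + f
1/P(N(11), 27) = 1/(27 + 11) = 1/38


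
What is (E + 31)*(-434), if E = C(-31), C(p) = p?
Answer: 0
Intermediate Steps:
E = -31
(E + 31)*(-434) = (-31 + 31)*(-434) = 0*(-434) = 0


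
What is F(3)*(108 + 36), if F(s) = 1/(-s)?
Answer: -48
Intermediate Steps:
F(s) = -1/s
F(3)*(108 + 36) = (-1/3)*(108 + 36) = -1*⅓*144 = -⅓*144 = -48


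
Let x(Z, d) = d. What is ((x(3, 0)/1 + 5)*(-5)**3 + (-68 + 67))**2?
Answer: 391876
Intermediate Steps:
((x(3, 0)/1 + 5)*(-5)**3 + (-68 + 67))**2 = ((0/1 + 5)*(-5)**3 + (-68 + 67))**2 = ((0*1 + 5)*(-125) - 1)**2 = ((0 + 5)*(-125) - 1)**2 = (5*(-125) - 1)**2 = (-625 - 1)**2 = (-626)**2 = 391876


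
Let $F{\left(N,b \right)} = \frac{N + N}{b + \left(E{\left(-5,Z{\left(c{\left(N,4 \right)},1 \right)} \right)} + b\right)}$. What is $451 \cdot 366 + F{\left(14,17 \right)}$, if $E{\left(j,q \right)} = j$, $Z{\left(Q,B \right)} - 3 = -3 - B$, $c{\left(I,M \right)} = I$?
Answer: $\frac{4786942}{29} \approx 1.6507 \cdot 10^{5}$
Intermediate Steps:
$Z{\left(Q,B \right)} = - B$ ($Z{\left(Q,B \right)} = 3 - \left(3 + B\right) = - B$)
$F{\left(N,b \right)} = \frac{2 N}{-5 + 2 b}$ ($F{\left(N,b \right)} = \frac{N + N}{b + \left(-5 + b\right)} = \frac{2 N}{-5 + 2 b}$)
$451 \cdot 366 + F{\left(14,17 \right)} = 451 \cdot 366 + 2 \cdot 14 \frac{1}{-5 + 2 \cdot 17} = 165066 + 2 \cdot 14 \frac{1}{-5 + 34} = 165066 + 2 \cdot 14 \cdot \frac{1}{29} = 165066 + \frac{28}{29} = \frac{4786942}{29}$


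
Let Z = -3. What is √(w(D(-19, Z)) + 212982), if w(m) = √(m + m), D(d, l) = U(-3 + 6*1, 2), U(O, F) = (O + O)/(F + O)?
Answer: √(5324550 + 10*√15)/5 ≈ 461.50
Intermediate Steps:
U(O, F) = 2*O/(F + O) (U(O, F) = (2*O)/(F + O) = 2*O/(F + O))
D(d, l) = 6/5 (D(d, l) = 2*(-3 + 6*1)/(2 + (-3 + 6*1)) = 2*(-3 + 6)/(2 + (-3 + 6)) = 2*3/(2 + 3) = 2*3/5 = 2*3*(⅕) = 6/5)
w(m) = √2*√m (w(m) = √(2*m) = √2*√m)
√(w(D(-19, Z)) + 212982) = √(√2*√(6/5) + 212982) = √(√2*(√30/5) + 212982) = √(2*√15/5 + 212982) = √(212982 + 2*√15/5)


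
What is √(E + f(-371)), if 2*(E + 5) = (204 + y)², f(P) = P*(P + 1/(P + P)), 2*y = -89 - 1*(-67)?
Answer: 7*√3189 ≈ 395.30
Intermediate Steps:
y = -11 (y = (-89 - 1*(-67))/2 = (-89 + 67)/2 = (½)*(-22) = -11)
f(P) = P*(P + 1/(2*P))
E = 37239/2 (E = -5 + (204 - 11)²/2 = -5 + (½)*193² = -5 + (½)*37249 = -5 + 37249/2 = 37239/2 ≈ 18620.)
√(E + f(-371)) = √(37239/2 + (½ + (-371)²)) = √(37239/2 + (½ + 137641)) = √(37239/2 + 275283/2) = √156261 = 7*√3189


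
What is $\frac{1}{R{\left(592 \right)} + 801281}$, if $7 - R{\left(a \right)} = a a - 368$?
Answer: $\frac{1}{451192} \approx 2.2164 \cdot 10^{-6}$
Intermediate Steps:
$R{\left(a \right)} = 375 - a^{2}$ ($R{\left(a \right)} = 7 - \left(a a - 368\right) = 7 - \left(a^{2} - 368\right) = 7 - \left(-368 + a^{2}\right) = 375 - a^{2}$)
$\frac{1}{R{\left(592 \right)} + 801281} = \frac{1}{\left(375 - 592^{2}\right) + 801281} = \frac{1}{\left(375 - 350464\right) + 801281} = \frac{1}{-350089 + 801281} = \frac{1}{451192}$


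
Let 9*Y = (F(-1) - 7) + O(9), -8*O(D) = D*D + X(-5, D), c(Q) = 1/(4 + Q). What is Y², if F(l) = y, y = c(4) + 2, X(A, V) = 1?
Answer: 14641/5184 ≈ 2.8243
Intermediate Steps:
O(D) = -⅛ - D²/8 (O(D) = -(D*D + 1)/8 = -(D² + 1)/8 = -(1 + D²)/8 = -⅛ - D²/8)
y = 17/8 (y = 1/(4 + 4) + 2 = 1/8 + 2 = ⅛ + 2 = 17/8 ≈ 2.1250)
F(l) = 17/8
Y = -121/72 (Y = ((17/8 - 7) + (-⅛ - ⅛*9²))/9 = (-39/8 + (-⅛ - ⅛*81))/9 = (-39/8 + (-⅛ - 81/8))/9 = (-39/8 - 41/4)/9 = (⅑)*(-121/8) = -121/72 ≈ -1.6806)
Y² = (-121/72)² = 14641/5184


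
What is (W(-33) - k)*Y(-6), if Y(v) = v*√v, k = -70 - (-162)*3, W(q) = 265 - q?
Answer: 708*I*√6 ≈ 1734.2*I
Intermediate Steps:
k = 416 (k = -70 - 81*(-6) = -70 + 486 = 416)
Y(v) = v^(3/2)
(W(-33) - k)*Y(-6) = ((265 - 1*(-33)) - 1*416)*(-6)^(3/2) = ((265 + 33) - 416)*(-6*I*√6) = (298 - 416)*(-6*I*√6) = -(-708)*I*√6 = 708*I*√6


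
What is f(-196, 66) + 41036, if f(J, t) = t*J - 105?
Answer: 27995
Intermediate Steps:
f(J, t) = -105 + J*t (f(J, t) = J*t - 105 = -105 + J*t)
f(-196, 66) + 41036 = (-105 - 196*66) + 41036 = (-105 - 12936) + 41036 = -13041 + 41036 = 27995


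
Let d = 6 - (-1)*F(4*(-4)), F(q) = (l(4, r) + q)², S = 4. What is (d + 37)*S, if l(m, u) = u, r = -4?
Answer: 1772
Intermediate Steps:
F(q) = (-4 + q)²
d = 406 (d = 6 - (-1)*(-4 + 4*(-4))² = 6 - (-1)*(-4 - 16)² = 6 - (-1)*(-20)² = 6 - (-1)*400 = 6 - 1*(-400) = 6 + 400 = 406)
(d + 37)*S = (406 + 37)*4 = 443*4 = 1772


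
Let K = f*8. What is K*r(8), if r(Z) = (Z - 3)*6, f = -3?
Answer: -720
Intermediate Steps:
K = -24 (K = -3*8 = -24)
r(Z) = -18 + 6*Z (r(Z) = (-3 + Z)*6 = -18 + 6*Z)
K*r(8) = -24*(-18 + 6*8) = -24*(-18 + 48) = -24*30 = -720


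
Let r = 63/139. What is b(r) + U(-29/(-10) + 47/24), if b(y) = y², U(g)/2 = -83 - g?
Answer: -203463163/1159260 ≈ -175.51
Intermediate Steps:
r = 63/139 (r = 63*(1/139) = 63/139 ≈ 0.45324)
U(g) = -166 - 2*g (U(g) = 2*(-83 - g) = -166 - 2*g)
b(r) + U(-29/(-10) + 47/24) = (63/139)² + (-166 - 2*(-29/(-10) + 47/24)) = 3969/19321 + (-166 - 2*(-29*(-⅒) + 47*(1/24))) = 3969/19321 + (-166 - 2*(29/10 + 47/24)) = 3969/19321 + (-166 - 2*583/120) = 3969/19321 + (-166 - 583/60) = 3969/19321 - 10543/60 = -203463163/1159260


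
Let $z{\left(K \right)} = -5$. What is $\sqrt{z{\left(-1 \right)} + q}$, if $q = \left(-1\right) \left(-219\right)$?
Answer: $\sqrt{214} \approx 14.629$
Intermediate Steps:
$q = 219$
$\sqrt{z{\left(-1 \right)} + q} = \sqrt{-5 + 219} = \sqrt{214}$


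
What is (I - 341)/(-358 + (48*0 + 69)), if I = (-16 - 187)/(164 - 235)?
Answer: 24008/20519 ≈ 1.1700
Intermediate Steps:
I = 203/71 (I = -203/(-71) = -203*(-1/71) = 203/71 ≈ 2.8592)
(I - 341)/(-358 + (48*0 + 69)) = (203/71 - 341)/(-358 + (48*0 + 69)) = -24008/(71*(-358 + (0 + 69))) = -24008/(71*(-358 + 69)) = -24008/71/(-289) = -24008/71*(-1/289) = 24008/20519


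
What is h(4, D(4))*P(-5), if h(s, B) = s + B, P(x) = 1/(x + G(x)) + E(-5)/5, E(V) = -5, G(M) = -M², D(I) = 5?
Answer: -93/10 ≈ -9.3000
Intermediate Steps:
P(x) = -1 + 1/(x - x²) (P(x) = 1/(x - x²) - 5/5 = 1/(x - x²) - 5*⅕ = 1/(x - x²) - 1 = -1 + 1/(x - x²))
h(s, B) = B + s
h(4, D(4))*P(-5) = (5 + 4)*((-1 - 5 - 1*(-5)²)/((-5)*(-1 - 5))) = 9*(-⅕*(-1 - 5 - 1*25)/(-6)) = 9*(-⅕*(-⅙)*(-1 - 5 - 25)) = 9*(-⅕*(-⅙)*(-31)) = 9*(-31/30) = -93/10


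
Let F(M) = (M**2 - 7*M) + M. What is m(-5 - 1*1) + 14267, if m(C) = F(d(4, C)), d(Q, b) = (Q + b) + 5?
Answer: 14258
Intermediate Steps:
d(Q, b) = 5 + Q + b
F(M) = M**2 - 6*M
m(C) = (3 + C)*(9 + C) (m(C) = (5 + 4 + C)*(-6 + (5 + 4 + C)) = (9 + C)*(-6 + (9 + C)) = (9 + C)*(3 + C) = (3 + C)*(9 + C))
m(-5 - 1*1) + 14267 = (3 + (-5 - 1*1))*(9 + (-5 - 1*1)) + 14267 = (3 + (-5 - 1))*(9 + (-5 - 1)) + 14267 = (3 - 6)*(9 - 6) + 14267 = -3*3 + 14267 = -9 + 14267 = 14258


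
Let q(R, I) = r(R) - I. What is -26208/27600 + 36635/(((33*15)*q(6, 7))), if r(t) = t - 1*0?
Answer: -4267079/56925 ≈ -74.960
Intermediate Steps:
r(t) = t (r(t) = t + 0 = t)
q(R, I) = R - I
-26208/27600 + 36635/(((33*15)*q(6, 7))) = -26208/27600 + 36635/(((33*15)*(6 - 1*7))) = -26208*1/27600 + 36635/((495*(6 - 7))) = -546/575 + 36635/((495*(-1))) = -546/575 + 36635/(-495) = -546/575 + 36635*(-1/495) = -546/575 - 7327/99 = -4267079/56925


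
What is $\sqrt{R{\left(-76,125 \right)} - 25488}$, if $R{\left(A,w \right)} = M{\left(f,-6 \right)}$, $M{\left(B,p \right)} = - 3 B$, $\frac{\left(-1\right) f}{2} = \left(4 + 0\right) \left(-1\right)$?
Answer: $2 i \sqrt{6378} \approx 159.72 i$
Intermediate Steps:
$f = 8$ ($f = - 2 \left(4 + 0\right) \left(-1\right) = - 2 \cdot 4 \left(-1\right) = \left(-2\right) \left(-4\right) = 8$)
$R{\left(A,w \right)} = -24$ ($R{\left(A,w \right)} = \left(-3\right) 8 = -24$)
$\sqrt{R{\left(-76,125 \right)} - 25488} = \sqrt{-24 - 25488} = \sqrt{-25512} = 2 i \sqrt{6378}$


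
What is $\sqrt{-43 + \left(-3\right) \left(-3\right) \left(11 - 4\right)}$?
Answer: $2 \sqrt{5} \approx 4.4721$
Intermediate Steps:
$\sqrt{-43 + \left(-3\right) \left(-3\right) \left(11 - 4\right)} = \sqrt{-43 + 9 \left(11 - 4\right)} = \sqrt{-43 + 9 \cdot 7} = \sqrt{-43 + 63} = \sqrt{20} = 2 \sqrt{5}$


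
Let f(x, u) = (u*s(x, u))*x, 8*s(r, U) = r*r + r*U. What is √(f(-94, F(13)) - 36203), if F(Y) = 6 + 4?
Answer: I*√963983 ≈ 981.83*I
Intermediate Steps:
s(r, U) = r²/8 + U*r/8 (s(r, U) = (r*r + r*U)/8 = (r² + U*r)/8 = r²/8 + U*r/8)
F(Y) = 10
f(x, u) = u*x²*(u + x)/8 (f(x, u) = (u*(x*(u + x)/8))*x = (u*x*(u + x)/8)*x = u*x²*(u + x)/8)
√(f(-94, F(13)) - 36203) = √((⅛)*10*(-94)²*(10 - 94) - 36203) = √((⅛)*10*8836*(-84) - 36203) = √(-927780 - 36203) = √(-963983) = I*√963983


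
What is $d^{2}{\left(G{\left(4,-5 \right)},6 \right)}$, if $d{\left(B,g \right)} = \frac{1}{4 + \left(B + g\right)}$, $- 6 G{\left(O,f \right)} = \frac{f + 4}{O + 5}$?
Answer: $\frac{2916}{292681} \approx 0.0099631$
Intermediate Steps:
$G{\left(O,f \right)} = - \frac{4 + f}{6 \left(5 + O\right)}$ ($G{\left(O,f \right)} = - \frac{\left(f + 4\right) \frac{1}{O + 5}}{6} = - \frac{\left(4 + f\right) \frac{1}{5 + O}}{6} = - \frac{\frac{1}{5 + O} \left(4 + f\right)}{6} = - \frac{4 + f}{6 \left(5 + O\right)}$)
$d{\left(B,g \right)} = \frac{1}{4 + B + g}$
$d^{2}{\left(G{\left(4,-5 \right)},6 \right)} = \left(\frac{1}{4 + \frac{-4 - -5}{6 \left(5 + 4\right)} + 6}\right)^{2} = \left(\frac{1}{4 + \frac{-4 + 5}{6 \cdot 9} + 6}\right)^{2} = \left(\frac{1}{4 + \frac{1}{6} \cdot \frac{1}{9} \cdot 1 + 6}\right)^{2} = \left(\frac{1}{4 + \frac{1}{54} + 6}\right)^{2} = \left(\frac{1}{\frac{541}{54}}\right)^{2} = \left(\frac{54}{541}\right)^{2} = \frac{2916}{292681}$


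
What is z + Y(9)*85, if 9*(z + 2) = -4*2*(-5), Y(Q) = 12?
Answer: 9202/9 ≈ 1022.4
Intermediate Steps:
z = 22/9 (z = -2 + (-4*2*(-5))/9 = -2 + (-8*(-5))/9 = -2 + (1/9)*40 = -2 + 40/9 = 22/9 ≈ 2.4444)
z + Y(9)*85 = 22/9 + 12*85 = 22/9 + 1020 = 9202/9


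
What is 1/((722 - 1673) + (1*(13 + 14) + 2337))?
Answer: 1/1413 ≈ 0.00070771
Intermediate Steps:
1/((722 - 1673) + (1*(13 + 14) + 2337)) = 1/(-951 + (1*27 + 2337)) = 1/(-951 + (27 + 2337)) = 1/(-951 + 2364) = 1/1413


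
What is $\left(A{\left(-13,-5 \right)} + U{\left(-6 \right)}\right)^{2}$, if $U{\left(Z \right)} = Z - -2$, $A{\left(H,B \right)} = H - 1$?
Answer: $324$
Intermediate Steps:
$A{\left(H,B \right)} = -1 + H$ ($A{\left(H,B \right)} = H - 1 = -1 + H$)
$U{\left(Z \right)} = 2 + Z$ ($U{\left(Z \right)} = Z + 2 = 2 + Z$)
$\left(A{\left(-13,-5 \right)} + U{\left(-6 \right)}\right)^{2} = \left(\left(-1 - 13\right) + \left(2 - 6\right)\right)^{2} = \left(-14 - 4\right)^{2} = \left(-18\right)^{2} = 324$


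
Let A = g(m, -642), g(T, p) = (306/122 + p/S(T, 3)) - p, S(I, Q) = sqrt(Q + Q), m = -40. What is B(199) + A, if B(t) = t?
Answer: 51454/61 - 107*sqrt(6) ≈ 581.41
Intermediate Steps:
S(I, Q) = sqrt(2)*sqrt(Q) (S(I, Q) = sqrt(2*Q) = sqrt(2)*sqrt(Q))
g(T, p) = 153/61 - p + p*sqrt(6)/6 (g(T, p) = (306/122 + p/((sqrt(2)*sqrt(3)))) - p = (306*(1/122) + p/(sqrt(6))) - p = (153/61 + p*(sqrt(6)/6)) - p = (153/61 + p*sqrt(6)/6) - p = 153/61 - p + p*sqrt(6)/6)
A = 39315/61 - 107*sqrt(6) (A = 153/61 - 1*(-642) + (1/6)*(-642)*sqrt(6) = 153/61 + 642 - 107*sqrt(6) = 39315/61 - 107*sqrt(6) ≈ 382.41)
B(199) + A = 199 + (39315/61 - 107*sqrt(6)) = 51454/61 - 107*sqrt(6)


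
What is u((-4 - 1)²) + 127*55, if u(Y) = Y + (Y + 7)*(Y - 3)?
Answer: 7714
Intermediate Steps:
u(Y) = Y + (-3 + Y)*(7 + Y) (u(Y) = Y + (7 + Y)*(-3 + Y) = Y + (-3 + Y)*(7 + Y))
u((-4 - 1)²) + 127*55 = (-21 + ((-4 - 1)²)² + 5*(-4 - 1)²) + 127*55 = (-21 + ((-5)²)² + 5*(-5)²) + 6985 = (-21 + 25² + 5*25) + 6985 = (-21 + 625 + 125) + 6985 = 729 + 6985 = 7714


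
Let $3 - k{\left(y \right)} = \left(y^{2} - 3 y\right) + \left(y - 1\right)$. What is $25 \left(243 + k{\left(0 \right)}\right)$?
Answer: $6175$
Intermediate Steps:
$k{\left(y \right)} = 4 - y^{2} + 2 y$ ($k{\left(y \right)} = 3 - \left(\left(y^{2} - 3 y\right) + \left(y - 1\right)\right) = 3 - \left(\left(y^{2} - 3 y\right) + \left(-1 + y\right)\right) = 3 - \left(-1 + y^{2} - 2 y\right) = 3 + \left(1 - y^{2} + 2 y\right) = 4 - y^{2} + 2 y$)
$25 \left(243 + k{\left(0 \right)}\right) = 25 \left(243 + \left(4 - 0^{2} + 2 \cdot 0\right)\right) = 25 \left(243 + \left(4 - 0 + 0\right)\right) = 25 \left(243 + \left(4 + 0 + 0\right)\right) = 25 \left(243 + 4\right) = 25 \cdot 247 = 6175$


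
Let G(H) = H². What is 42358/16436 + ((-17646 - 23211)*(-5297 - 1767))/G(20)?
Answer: 74119908577/102725 ≈ 7.2154e+5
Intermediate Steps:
42358/16436 + ((-17646 - 23211)*(-5297 - 1767))/G(20) = 42358/16436 + ((-17646 - 23211)*(-5297 - 1767))/(20²) = 42358*(1/16436) - 40857*(-7064)/400 = 21179/8218 + 288613848*(1/400) = 21179/8218 + 36076731/50 = 74119908577/102725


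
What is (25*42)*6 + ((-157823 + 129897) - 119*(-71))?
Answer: -13177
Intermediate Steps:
(25*42)*6 + ((-157823 + 129897) - 119*(-71)) = 1050*6 + (-27926 + 8449) = 6300 - 19477 = -13177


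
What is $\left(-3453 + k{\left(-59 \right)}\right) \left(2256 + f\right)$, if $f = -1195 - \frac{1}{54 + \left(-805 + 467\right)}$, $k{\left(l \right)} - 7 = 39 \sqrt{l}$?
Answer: $- \frac{519182975}{142} + \frac{11751675 i \sqrt{59}}{284} \approx -3.6562 \cdot 10^{6} + 3.1784 \cdot 10^{5} i$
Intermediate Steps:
$k{\left(l \right)} = 7 + 39 \sqrt{l}$
$f = - \frac{339379}{284}$ ($f = -1195 - \frac{1}{54 - 338} = -1195 - \frac{1}{-284} = -1195 - - \frac{1}{284} = -1195 + \frac{1}{284} = - \frac{339379}{284} \approx -1195.0$)
$\left(-3453 + k{\left(-59 \right)}\right) \left(2256 + f\right) = \left(-3453 + \left(7 + 39 \sqrt{-59}\right)\right) \left(2256 - \frac{339379}{284}\right) = \left(-3453 + \left(7 + 39 i \sqrt{59}\right)\right) \frac{301325}{284} = \left(-3446 + 39 i \sqrt{59}\right) \frac{301325}{284} = - \frac{519182975}{142} + \frac{11751675 i \sqrt{59}}{284}$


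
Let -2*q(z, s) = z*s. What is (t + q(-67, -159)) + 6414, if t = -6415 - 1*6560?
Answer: -23775/2 ≈ -11888.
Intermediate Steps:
t = -12975 (t = -6415 - 6560 = -12975)
q(z, s) = -s*z/2 (q(z, s) = -z*s/2 = -s*z/2)
(t + q(-67, -159)) + 6414 = (-12975 - ½*(-159)*(-67)) + 6414 = (-12975 - 10653/2) + 6414 = -36603/2 + 6414 = -23775/2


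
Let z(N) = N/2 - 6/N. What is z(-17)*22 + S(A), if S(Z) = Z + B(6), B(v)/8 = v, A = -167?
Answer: -5070/17 ≈ -298.24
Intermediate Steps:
B(v) = 8*v
S(Z) = 48 + Z (S(Z) = Z + 8*6 = Z + 48 = 48 + Z)
z(N) = N/2 - 6/N (z(N) = N*(½) - 6/N = N/2 - 6/N)
z(-17)*22 + S(A) = ((½)*(-17) - 6/(-17))*22 + (48 - 167) = (-17/2 - 6*(-1/17))*22 - 119 = (-17/2 + 6/17)*22 - 119 = -277/34*22 - 119 = -3047/17 - 119 = -5070/17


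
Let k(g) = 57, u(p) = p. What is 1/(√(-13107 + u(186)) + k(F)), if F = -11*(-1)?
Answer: 19/5390 - I*√12921/16170 ≈ 0.003525 - 0.0070297*I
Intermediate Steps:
F = 11
1/(√(-13107 + u(186)) + k(F)) = 1/(√(-13107 + 186) + 57) = 1/(√(-12921) + 57) = 1/(I*√12921 + 57) = 1/(57 + I*√12921)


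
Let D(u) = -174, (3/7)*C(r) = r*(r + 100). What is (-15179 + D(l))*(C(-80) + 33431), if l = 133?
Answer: -1367844829/3 ≈ -4.5595e+8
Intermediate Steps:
C(r) = 7*r*(100 + r)/3 (C(r) = 7*(r*(r + 100))/3 = 7*(r*(100 + r))/3 = 7*r*(100 + r)/3)
(-15179 + D(l))*(C(-80) + 33431) = (-15179 - 174)*((7/3)*(-80)*(100 - 80) + 33431) = -15353*((7/3)*(-80)*20 + 33431) = -15353*(-11200/3 + 33431) = -15353*89093/3 = -1367844829/3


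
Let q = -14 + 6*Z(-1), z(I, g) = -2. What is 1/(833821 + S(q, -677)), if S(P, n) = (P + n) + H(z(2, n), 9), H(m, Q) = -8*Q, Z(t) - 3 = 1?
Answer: 1/833082 ≈ 1.2004e-6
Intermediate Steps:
Z(t) = 4 (Z(t) = 3 + 1 = 4)
q = 10 (q = -14 + 6*4 = -14 + 24 = 10)
S(P, n) = -72 + P + n (S(P, n) = (P + n) - 8*9 = (P + n) - 72 = -72 + P + n)
1/(833821 + S(q, -677)) = 1/(833821 + (-72 + 10 - 677)) = 1/(833821 - 739) = 1/833082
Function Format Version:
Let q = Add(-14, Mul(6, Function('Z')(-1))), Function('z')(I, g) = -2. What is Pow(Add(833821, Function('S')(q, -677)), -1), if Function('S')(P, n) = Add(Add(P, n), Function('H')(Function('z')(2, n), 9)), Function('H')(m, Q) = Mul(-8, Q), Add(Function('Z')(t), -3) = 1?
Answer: Rational(1, 833082) ≈ 1.2004e-6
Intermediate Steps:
Function('Z')(t) = 4 (Function('Z')(t) = Add(3, 1) = 4)
q = 10 (q = Add(-14, Mul(6, 4)) = Add(-14, 24) = 10)
Function('S')(P, n) = Add(-72, P, n) (Function('S')(P, n) = Add(Add(P, n), Mul(-8, 9)) = Add(Add(P, n), -72) = Add(-72, P, n))
Pow(Add(833821, Function('S')(q, -677)), -1) = Pow(Add(833821, Add(-72, 10, -677)), -1) = Pow(Add(833821, -739), -1) = Pow(833082, -1) = Rational(1, 833082)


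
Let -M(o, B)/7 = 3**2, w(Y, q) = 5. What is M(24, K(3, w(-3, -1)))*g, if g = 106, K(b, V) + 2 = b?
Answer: -6678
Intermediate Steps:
K(b, V) = -2 + b
M(o, B) = -63 (M(o, B) = -7*3**2 = -7*9 = -63)
M(24, K(3, w(-3, -1)))*g = -63*106 = -6678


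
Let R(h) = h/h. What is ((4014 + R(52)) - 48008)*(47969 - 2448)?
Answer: -2002605353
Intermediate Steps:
R(h) = 1
((4014 + R(52)) - 48008)*(47969 - 2448) = ((4014 + 1) - 48008)*(47969 - 2448) = (4015 - 48008)*45521 = -43993*45521 = -2002605353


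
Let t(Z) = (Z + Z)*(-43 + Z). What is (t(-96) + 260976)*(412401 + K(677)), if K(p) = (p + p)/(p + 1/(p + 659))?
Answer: 35766931520826896/301491 ≈ 1.1863e+11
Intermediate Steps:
t(Z) = 2*Z*(-43 + Z) (t(Z) = (2*Z)*(-43 + Z) = 2*Z*(-43 + Z))
K(p) = 2*p/(p + 1/(659 + p)) (K(p) = (2*p)/(p + 1/(659 + p)) = 2*p/(p + 1/(659 + p)))
(t(-96) + 260976)*(412401 + K(677)) = (2*(-96)*(-43 - 96) + 260976)*(412401 + 2*677*(659 + 677)/(1 + 677² + 659*677)) = (2*(-96)*(-139) + 260976)*(412401 + 2*677*1336/(1 + 458329 + 446143)) = (26688 + 260976)*(412401 + 2*677*1336/904473) = 287664*(412401 + 2*677*(1/904473)*1336) = 287664*(412401 + 1808944/904473) = 287664*(373007378617/904473) = 35766931520826896/301491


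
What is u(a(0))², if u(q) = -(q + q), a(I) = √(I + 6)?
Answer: 24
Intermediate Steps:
a(I) = √(6 + I)
u(q) = -2*q
u(a(0))² = (-2*√(6 + 0))² = (-2*√6)² = 24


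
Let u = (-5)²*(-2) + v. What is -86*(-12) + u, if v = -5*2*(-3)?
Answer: 1012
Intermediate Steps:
v = 30 (v = -10*(-3) = 30)
u = -20 (u = (-5)²*(-2) + 30 = 25*(-2) + 30 = -50 + 30 = -20)
-86*(-12) + u = -86*(-12) - 20 = 1032 - 20 = 1012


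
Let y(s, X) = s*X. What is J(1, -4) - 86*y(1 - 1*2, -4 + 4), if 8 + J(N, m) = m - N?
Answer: -13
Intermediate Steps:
J(N, m) = -8 + m - N (J(N, m) = -8 + (m - N) = -8 + m - N)
y(s, X) = X*s
J(1, -4) - 86*y(1 - 1*2, -4 + 4) = (-8 - 4 - 1*1) - 86*(-4 + 4)*(1 - 1*2) = (-8 - 4 - 1) - 0*(1 - 2) = -13 - 0*(-1) = -13 - 86*0 = -13 + 0 = -13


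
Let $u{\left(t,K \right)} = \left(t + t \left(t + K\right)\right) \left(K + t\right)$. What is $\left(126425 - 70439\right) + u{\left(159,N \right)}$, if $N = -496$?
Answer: $18059874$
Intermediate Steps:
$u{\left(t,K \right)} = \left(K + t\right) \left(t + t \left(K + t\right)\right)$ ($u{\left(t,K \right)} = \left(t + t \left(K + t\right)\right) \left(K + t\right) = \left(K + t\right) \left(t + t \left(K + t\right)\right)$)
$\left(126425 - 70439\right) + u{\left(159,N \right)} = \left(126425 - 70439\right) + 159 \left(-496 + 159 + \left(-496\right)^{2} + 159^{2} + 2 \left(-496\right) 159\right) = 55986 + 159 \left(-496 + 159 + 246016 + 25281 - 157728\right) = 55986 + 159 \cdot 113232 = 55986 + 18003888 = 18059874$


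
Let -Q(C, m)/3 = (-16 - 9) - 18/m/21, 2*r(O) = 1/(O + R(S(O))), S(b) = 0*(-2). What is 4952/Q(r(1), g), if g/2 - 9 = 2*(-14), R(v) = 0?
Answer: 329308/4983 ≈ 66.086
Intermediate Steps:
S(b) = 0
r(O) = 1/(2*O) (r(O) = 1/(2*(O + 0)) = 1/(2*O))
g = -38 (g = 18 + 2*(2*(-14)) = 18 + 2*(-28) = 18 - 56 = -38)
Q(C, m) = 75 + 18/(7*m) (Q(C, m) = -3*((-16 - 9) - 18/m/21) = -3*(-25 - 18/m*(1/21)) = -3*(-25 - 6/(7*m)) = 75 + 18/(7*m))
4952/Q(r(1), g) = 4952/(75 + (18/7)/(-38)) = 4952/(75 + (18/7)*(-1/38)) = 4952/(75 - 9/133) = 4952/(9966/133) = 4952*(133/9966) = 329308/4983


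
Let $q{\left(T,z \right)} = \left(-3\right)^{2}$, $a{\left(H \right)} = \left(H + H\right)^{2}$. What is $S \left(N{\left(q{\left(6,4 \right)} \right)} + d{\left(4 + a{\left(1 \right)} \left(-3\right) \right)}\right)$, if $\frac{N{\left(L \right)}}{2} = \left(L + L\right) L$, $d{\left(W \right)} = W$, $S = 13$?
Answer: $4108$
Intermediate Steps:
$a{\left(H \right)} = 4 H^{2}$ ($a{\left(H \right)} = \left(2 H\right)^{2} = 4 H^{2}$)
$q{\left(T,z \right)} = 9$
$N{\left(L \right)} = 4 L^{2}$ ($N{\left(L \right)} = 2 \left(L + L\right) L = 2 \cdot 2 L L = 2 \cdot 2 L^{2} = 4 L^{2}$)
$S \left(N{\left(q{\left(6,4 \right)} \right)} + d{\left(4 + a{\left(1 \right)} \left(-3\right) \right)}\right) = 13 \left(4 \cdot 9^{2} + \left(4 + 4 \cdot 1^{2} \left(-3\right)\right)\right) = 13 \left(4 \cdot 81 + \left(4 + 4 \cdot 1 \left(-3\right)\right)\right) = 13 \left(324 + \left(4 + 4 \left(-3\right)\right)\right) = 13 \left(324 + \left(4 - 12\right)\right) = 13 \left(324 - 8\right) = 13 \cdot 316 = 4108$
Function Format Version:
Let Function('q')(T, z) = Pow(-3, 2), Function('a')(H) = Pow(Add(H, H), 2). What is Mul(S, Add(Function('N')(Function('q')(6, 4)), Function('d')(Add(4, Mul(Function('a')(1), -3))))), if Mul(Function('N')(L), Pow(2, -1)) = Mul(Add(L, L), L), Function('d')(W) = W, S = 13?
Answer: 4108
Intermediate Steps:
Function('a')(H) = Mul(4, Pow(H, 2)) (Function('a')(H) = Pow(Mul(2, H), 2) = Mul(4, Pow(H, 2)))
Function('q')(T, z) = 9
Function('N')(L) = Mul(4, Pow(L, 2)) (Function('N')(L) = Mul(2, Mul(Add(L, L), L)) = Mul(2, Mul(Mul(2, L), L)) = Mul(2, Mul(2, Pow(L, 2))) = Mul(4, Pow(L, 2)))
Mul(S, Add(Function('N')(Function('q')(6, 4)), Function('d')(Add(4, Mul(Function('a')(1), -3))))) = Mul(13, Add(Mul(4, Pow(9, 2)), Add(4, Mul(Mul(4, Pow(1, 2)), -3)))) = Mul(13, Add(Mul(4, 81), Add(4, Mul(Mul(4, 1), -3)))) = Mul(13, Add(324, Add(4, Mul(4, -3)))) = Mul(13, Add(324, Add(4, -12))) = Mul(13, Add(324, -8)) = Mul(13, 316) = 4108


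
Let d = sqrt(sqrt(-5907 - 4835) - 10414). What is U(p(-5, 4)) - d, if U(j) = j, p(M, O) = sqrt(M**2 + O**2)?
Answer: sqrt(41) - sqrt(-10414 + I*sqrt(10742)) ≈ 5.8953 - 102.05*I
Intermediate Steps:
d = sqrt(-10414 + I*sqrt(10742)) (d = sqrt(sqrt(-10742) - 10414) = sqrt(I*sqrt(10742) - 10414) = sqrt(-10414 + I*sqrt(10742)) ≈ 0.5078 + 102.05*I)
U(p(-5, 4)) - d = sqrt((-5)**2 + 4**2) - sqrt(-10414 + I*sqrt(10742)) = sqrt(25 + 16) - sqrt(-10414 + I*sqrt(10742)) = sqrt(41) - sqrt(-10414 + I*sqrt(10742))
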